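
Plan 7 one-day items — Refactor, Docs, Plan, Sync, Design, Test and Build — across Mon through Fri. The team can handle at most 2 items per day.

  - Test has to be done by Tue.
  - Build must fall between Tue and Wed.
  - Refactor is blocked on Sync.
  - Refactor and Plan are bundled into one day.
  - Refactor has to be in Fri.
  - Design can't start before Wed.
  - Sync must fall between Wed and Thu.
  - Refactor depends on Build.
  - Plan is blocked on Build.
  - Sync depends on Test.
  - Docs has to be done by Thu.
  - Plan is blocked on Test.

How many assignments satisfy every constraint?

42

Splitting on Docs: it can be Mon (14), Tue (10), Wed (8), Thu (10). Listing each branch's schedules as (Refactor, Plan, Sync, Design, Test, Build):
Docs=Mon: (Fri,Fri,Wed,Wed,Mon,Tue) (Fri,Fri,Wed,Wed,Tue,Tue) (Fri,Fri,Wed,Thu,Mon,Tue) (Fri,Fri,Wed,Thu,Mon,Wed) (Fri,Fri,Wed,Thu,Tue,Tue) (Fri,Fri,Wed,Thu,Tue,Wed) (Fri,Fri,Thu,Wed,Mon,Tue) (Fri,Fri,Thu,Wed,Mon,Wed) (Fri,Fri,Thu,Wed,Tue,Tue) (Fri,Fri,Thu,Wed,Tue,Wed) (Fri,Fri,Thu,Thu,Mon,Tue) (Fri,Fri,Thu,Thu,Mon,Wed) (Fri,Fri,Thu,Thu,Tue,Tue) (Fri,Fri,Thu,Thu,Tue,Wed) — 14.
Docs=Tue: (Fri,Fri,Wed,Wed,Mon,Tue) (Fri,Fri,Wed,Thu,Mon,Tue) (Fri,Fri,Wed,Thu,Mon,Wed) (Fri,Fri,Wed,Thu,Tue,Wed) (Fri,Fri,Thu,Wed,Mon,Tue) (Fri,Fri,Thu,Wed,Mon,Wed) (Fri,Fri,Thu,Wed,Tue,Wed) (Fri,Fri,Thu,Thu,Mon,Tue) (Fri,Fri,Thu,Thu,Mon,Wed) (Fri,Fri,Thu,Thu,Tue,Wed) — 10.
Docs=Wed: (Fri,Fri,Wed,Thu,Mon,Tue) (Fri,Fri,Wed,Thu,Tue,Tue) (Fri,Fri,Thu,Wed,Mon,Tue) (Fri,Fri,Thu,Wed,Tue,Tue) (Fri,Fri,Thu,Thu,Mon,Tue) (Fri,Fri,Thu,Thu,Mon,Wed) (Fri,Fri,Thu,Thu,Tue,Tue) (Fri,Fri,Thu,Thu,Tue,Wed) — 8.
Docs=Thu: (Fri,Fri,Wed,Wed,Mon,Tue) (Fri,Fri,Wed,Wed,Tue,Tue) (Fri,Fri,Wed,Thu,Mon,Tue) (Fri,Fri,Wed,Thu,Mon,Wed) (Fri,Fri,Wed,Thu,Tue,Tue) (Fri,Fri,Wed,Thu,Tue,Wed) (Fri,Fri,Thu,Wed,Mon,Tue) (Fri,Fri,Thu,Wed,Mon,Wed) (Fri,Fri,Thu,Wed,Tue,Tue) (Fri,Fri,Thu,Wed,Tue,Wed) — 10.
Summing: 14 + 10 + 8 + 10 = 42.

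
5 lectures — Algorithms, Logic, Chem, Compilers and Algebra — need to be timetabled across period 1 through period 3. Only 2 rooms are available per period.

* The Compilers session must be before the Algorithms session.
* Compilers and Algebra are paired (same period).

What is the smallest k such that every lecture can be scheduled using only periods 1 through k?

The precedence chain requires at least 2 distinct periods.
With at most 2 per period and 5 lectures, at least 3 periods are needed.
3 works (last occupied period: period 3): for example Algorithms=period 2, Chem=period 3, Compilers=period 1, Algebra=period 1, Logic=period 2.

3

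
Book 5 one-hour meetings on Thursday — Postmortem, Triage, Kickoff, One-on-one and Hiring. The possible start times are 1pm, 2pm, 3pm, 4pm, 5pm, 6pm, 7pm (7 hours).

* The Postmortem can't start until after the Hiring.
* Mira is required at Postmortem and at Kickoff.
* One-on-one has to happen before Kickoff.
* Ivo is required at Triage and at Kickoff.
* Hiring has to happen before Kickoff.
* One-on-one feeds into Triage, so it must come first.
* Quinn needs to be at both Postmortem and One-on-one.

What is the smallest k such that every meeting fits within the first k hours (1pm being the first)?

The precedence chain requires at least 2 distinct hours.
Could 2 hours be enough, i.e. nothing placed later than 2pm? No: Kickoff must come after Hiring (at 1pm or later) → {2pm}; Triage must come after One-on-one (at 1pm or later) → {2pm}; Kickoff can't share with Triage (2pm) → nothing is left.
So 2 hours is not enough.
3 works (last occupied hour: 3pm): for example One-on-one -> 1pm; Postmortem -> 3pm; Triage -> 3pm; Hiring -> 1pm; Kickoff -> 2pm.

3 hours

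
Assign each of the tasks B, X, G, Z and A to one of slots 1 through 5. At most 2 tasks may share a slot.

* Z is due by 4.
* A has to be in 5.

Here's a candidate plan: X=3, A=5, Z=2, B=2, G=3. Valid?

A has to be in 5 — holds.
At most 2 tasks may share a slot — holds.
Z is due by 4 — holds.

Valid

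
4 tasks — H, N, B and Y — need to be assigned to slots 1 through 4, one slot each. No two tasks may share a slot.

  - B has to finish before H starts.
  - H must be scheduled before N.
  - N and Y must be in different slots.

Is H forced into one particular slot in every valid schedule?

H can be 2 (e.g. H=2; B=1; Y=4; N=3) or 3 (e.g. H in 3, Y in 2, B in 1, N in 4).

No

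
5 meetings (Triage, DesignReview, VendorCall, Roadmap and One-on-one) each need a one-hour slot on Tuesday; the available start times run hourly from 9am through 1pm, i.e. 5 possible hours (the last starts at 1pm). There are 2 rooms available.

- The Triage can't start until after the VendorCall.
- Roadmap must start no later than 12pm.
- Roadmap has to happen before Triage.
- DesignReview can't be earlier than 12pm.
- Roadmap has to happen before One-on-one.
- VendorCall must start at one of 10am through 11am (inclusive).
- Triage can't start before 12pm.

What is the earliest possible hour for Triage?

12pm

Triage is available from 12pm.
Triage at 12pm is achievable: DesignReview -> 12pm; Triage -> 12pm; VendorCall -> 10am; Roadmap -> 9am; One-on-one -> 10am.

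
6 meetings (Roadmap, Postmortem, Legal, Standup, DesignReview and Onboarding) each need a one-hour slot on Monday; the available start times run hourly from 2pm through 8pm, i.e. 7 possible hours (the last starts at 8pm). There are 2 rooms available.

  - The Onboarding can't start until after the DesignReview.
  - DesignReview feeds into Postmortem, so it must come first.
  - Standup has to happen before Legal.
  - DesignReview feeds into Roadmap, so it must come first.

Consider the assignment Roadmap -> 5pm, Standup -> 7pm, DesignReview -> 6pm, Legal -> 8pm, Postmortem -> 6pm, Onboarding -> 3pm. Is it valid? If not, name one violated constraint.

The Onboarding can't start until after the DesignReview — violated.
DesignReview feeds into Postmortem, so it must come first — violated.
DesignReview feeds into Roadmap, so it must come first — violated.
Standup has to happen before Legal — holds.
There are 2 rooms available — holds.

Invalid. The Onboarding can't start until after the DesignReview.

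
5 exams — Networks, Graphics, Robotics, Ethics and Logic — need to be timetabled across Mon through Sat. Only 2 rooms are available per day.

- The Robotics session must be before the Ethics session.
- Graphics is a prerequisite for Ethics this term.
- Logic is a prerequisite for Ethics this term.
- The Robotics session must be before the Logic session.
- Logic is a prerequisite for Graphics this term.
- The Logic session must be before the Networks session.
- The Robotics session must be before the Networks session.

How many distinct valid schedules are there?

48

Splitting on Networks: it can be Wed (6), Thu (12), Fri (15), Sat (15). Listing each branch's schedules as (Graphics, Robotics, Ethics, Logic):
Networks=Wed: (Wed,Mon,Thu,Tue) (Wed,Mon,Fri,Tue) (Wed,Mon,Sat,Tue) (Thu,Mon,Fri,Tue) (Thu,Mon,Sat,Tue) (Fri,Mon,Sat,Tue) — 6.
Networks=Thu: (Wed,Mon,Thu,Tue) (Wed,Mon,Fri,Tue) (Wed,Mon,Sat,Tue) (Thu,Mon,Fri,Tue) (Thu,Mon,Fri,Wed) (Thu,Mon,Sat,Tue) (Thu,Mon,Sat,Wed) (Thu,Tue,Fri,Wed) (Thu,Tue,Sat,Wed) (Fri,Mon,Sat,Tue) (Fri,Mon,Sat,Wed) (Fri,Tue,Sat,Wed) — 12.
Networks=Fri: (Wed,Mon,Thu,Tue) (Wed,Mon,Fri,Tue) (Wed,Mon,Sat,Tue) (Thu,Mon,Fri,Tue) (Thu,Mon,Fri,Wed) (Thu,Mon,Sat,Tue) (Thu,Mon,Sat,Wed) (Thu,Tue,Fri,Wed) (Thu,Tue,Sat,Wed) (Fri,Mon,Sat,Tue) (Fri,Mon,Sat,Wed) (Fri,Mon,Sat,Thu) (Fri,Tue,Sat,Wed) (Fri,Tue,Sat,Thu) (Fri,Wed,Sat,Thu) — 15.
Networks=Sat: (Wed,Mon,Thu,Tue) (Wed,Mon,Fri,Tue) (Wed,Mon,Sat,Tue) (Thu,Mon,Fri,Tue) (Thu,Mon,Fri,Wed) (Thu,Mon,Sat,Tue) (Thu,Mon,Sat,Wed) (Thu,Tue,Fri,Wed) (Thu,Tue,Sat,Wed) (Fri,Mon,Sat,Tue) (Fri,Mon,Sat,Wed) (Fri,Mon,Sat,Thu) (Fri,Tue,Sat,Wed) (Fri,Tue,Sat,Thu) (Fri,Wed,Sat,Thu) — 15.
Summing: 6 + 12 + 15 + 15 = 48.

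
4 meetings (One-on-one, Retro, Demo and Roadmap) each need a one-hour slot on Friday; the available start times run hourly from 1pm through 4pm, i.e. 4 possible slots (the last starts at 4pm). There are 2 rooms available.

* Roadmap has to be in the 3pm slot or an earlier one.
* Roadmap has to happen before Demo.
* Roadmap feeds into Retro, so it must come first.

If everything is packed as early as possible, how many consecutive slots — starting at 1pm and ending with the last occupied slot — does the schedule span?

2

The precedence chain requires at least 2 distinct slots.
With at most 2 per slot and 4 meetings, at least 2 slots are needed.
2 works (last occupied slot: 2pm): for example One-on-one=1pm; Demo=2pm; Roadmap=1pm; Retro=2pm.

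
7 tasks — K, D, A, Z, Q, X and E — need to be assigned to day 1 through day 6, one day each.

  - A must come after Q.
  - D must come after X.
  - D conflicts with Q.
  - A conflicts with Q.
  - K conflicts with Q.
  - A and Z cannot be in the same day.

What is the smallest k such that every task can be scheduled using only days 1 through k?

The precedence chain requires at least 2 distinct days.
2 works (last occupied day: day 2): for example A in day 2, E in day 1, K in day 2, Q in day 1, X in day 1, Z in day 1, D in day 2.

2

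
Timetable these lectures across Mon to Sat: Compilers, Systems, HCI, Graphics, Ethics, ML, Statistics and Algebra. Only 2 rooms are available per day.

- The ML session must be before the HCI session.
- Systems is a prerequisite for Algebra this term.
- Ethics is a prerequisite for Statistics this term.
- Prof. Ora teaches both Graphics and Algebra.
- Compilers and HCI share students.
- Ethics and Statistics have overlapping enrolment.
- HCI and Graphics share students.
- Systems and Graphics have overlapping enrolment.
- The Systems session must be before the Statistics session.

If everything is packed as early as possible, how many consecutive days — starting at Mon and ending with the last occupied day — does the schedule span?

The precedence chain requires at least 2 distinct days.
With at most 2 per day and 8 lectures, at least 4 days are needed.
4 works (last occupied day: Thu): for example Algebra=Wed; Graphics=Thu; Compilers=Thu; Systems=Mon; Statistics=Tue; Ethics=Mon; ML=Tue; HCI=Wed.

4 days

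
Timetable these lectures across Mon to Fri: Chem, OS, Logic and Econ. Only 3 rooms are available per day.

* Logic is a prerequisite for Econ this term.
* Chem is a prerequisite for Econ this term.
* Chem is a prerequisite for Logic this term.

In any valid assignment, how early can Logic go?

Precedence pushes Logic to at least Tue; downstream work caps Logic at Thu.
Logic at Tue is achievable: Econ -> Wed; Logic -> Tue; Chem -> Mon; OS -> Mon.

Tue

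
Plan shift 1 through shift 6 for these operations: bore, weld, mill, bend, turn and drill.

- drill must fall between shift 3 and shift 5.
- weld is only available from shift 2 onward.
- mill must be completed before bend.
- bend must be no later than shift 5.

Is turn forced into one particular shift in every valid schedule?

No

turn can be shift 1 (e.g. drill in shift 3, bore in shift 1, turn in shift 1, bend in shift 2, weld in shift 2, mill in shift 1) or shift 2 (e.g. bore -> shift 1, weld -> shift 2, drill -> shift 3, bend -> shift 2, mill -> shift 1, turn -> shift 2).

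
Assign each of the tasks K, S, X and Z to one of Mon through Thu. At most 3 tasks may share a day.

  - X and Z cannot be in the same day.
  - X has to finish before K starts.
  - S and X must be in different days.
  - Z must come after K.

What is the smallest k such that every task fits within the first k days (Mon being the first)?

3

The precedence chain requires at least 3 distinct days.
With at most 3 per day and 4 tasks, at least 2 days are needed.
3 works (last occupied day: Wed): for example X -> Mon; S -> Tue; K -> Tue; Z -> Wed.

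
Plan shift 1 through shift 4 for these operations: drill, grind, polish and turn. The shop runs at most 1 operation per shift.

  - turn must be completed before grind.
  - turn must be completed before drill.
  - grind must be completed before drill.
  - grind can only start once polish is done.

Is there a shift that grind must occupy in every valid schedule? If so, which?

Precedence pushes grind to at least shift 2; downstream work caps grind at shift 3.
So grind is pinned to shift 3.

shift 3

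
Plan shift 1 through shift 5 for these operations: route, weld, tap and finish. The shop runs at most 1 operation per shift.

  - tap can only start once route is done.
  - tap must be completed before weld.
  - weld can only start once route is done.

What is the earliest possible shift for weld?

Precedence pushes weld to at least shift 3.
weld at shift 3 is achievable: weld in shift 3, route in shift 1, tap in shift 2, finish in shift 4.

shift 3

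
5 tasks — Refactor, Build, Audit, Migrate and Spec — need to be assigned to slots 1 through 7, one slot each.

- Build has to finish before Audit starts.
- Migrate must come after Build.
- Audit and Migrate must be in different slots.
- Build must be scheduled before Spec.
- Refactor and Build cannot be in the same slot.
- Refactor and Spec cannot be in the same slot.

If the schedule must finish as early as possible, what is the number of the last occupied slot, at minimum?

3

The precedence chain requires at least 2 distinct slots.
Could 2 slots be enough, i.e. nothing placed later than 2? No: Migrate must come after Build (at 1 or later) → {2}; Build must come before Migrate (at 2 or earlier) → {1}; Audit must come after Build (at 1 or later) → {2}; Migrate can't share with Audit (2) → nothing is left.
So 2 slots is not enough.
3 works (last occupied slot: 3): for example Migrate in 3, Build in 1, Audit in 2, Refactor in 3, Spec in 2.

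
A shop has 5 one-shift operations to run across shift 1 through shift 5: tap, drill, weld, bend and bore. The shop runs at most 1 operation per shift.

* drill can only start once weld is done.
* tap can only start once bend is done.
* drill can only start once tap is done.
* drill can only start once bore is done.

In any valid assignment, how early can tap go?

Precedence pushes tap to at least shift 2; downstream work caps tap at shift 4.
tap at shift 2 is achievable: drill=shift 5; bore=shift 4; bend=shift 1; weld=shift 3; tap=shift 2.

shift 2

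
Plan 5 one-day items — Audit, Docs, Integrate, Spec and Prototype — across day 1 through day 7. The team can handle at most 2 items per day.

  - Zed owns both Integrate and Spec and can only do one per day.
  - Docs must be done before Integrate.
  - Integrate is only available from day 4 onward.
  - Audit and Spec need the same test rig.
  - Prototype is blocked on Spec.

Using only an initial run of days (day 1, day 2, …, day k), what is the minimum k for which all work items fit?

4 days

The precedence chain requires at least 2 distinct days.
With at most 2 per day and 5 work items, at least 3 days are needed.
Integrate can't be placed before day 4, so the schedule must run through at least day 4.
4 works (last occupied day: day 4): for example Integrate in day 4, Docs in day 1, Spec in day 1, Audit in day 2, Prototype in day 2.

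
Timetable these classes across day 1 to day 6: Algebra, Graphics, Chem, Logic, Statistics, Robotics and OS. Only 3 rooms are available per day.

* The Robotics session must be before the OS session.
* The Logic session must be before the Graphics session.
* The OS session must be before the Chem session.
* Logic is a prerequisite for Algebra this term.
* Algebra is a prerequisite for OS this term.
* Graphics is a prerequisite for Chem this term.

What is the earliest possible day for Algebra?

day 2

Precedence pushes Algebra to at least day 2; downstream work caps Algebra at day 4.
Algebra at day 2 is achievable: Graphics in day 2, Logic in day 1, OS in day 3, Algebra in day 2, Chem in day 4, Statistics in day 1, Robotics in day 1.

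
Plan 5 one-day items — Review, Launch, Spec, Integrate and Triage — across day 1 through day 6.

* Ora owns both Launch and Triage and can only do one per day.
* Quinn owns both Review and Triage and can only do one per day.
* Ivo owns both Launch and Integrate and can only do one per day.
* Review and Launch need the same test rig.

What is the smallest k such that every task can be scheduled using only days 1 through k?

Check 2 days directly (anything shorter is at least as hard).
Could 2 days be enough, i.e. nothing placed later than day 2? No: Review, Launch and Triage must all be in different days (Review/Launch can't share; Review/Triage can't share; Launch/Triage can't share), but only 2 days are available: 3 tasks can't fit in 2 distinct days.
So 2 days is not enough.
3 works (last occupied day: day 3): for example Launch -> day 2; Spec -> day 1; Integrate -> day 1; Review -> day 1; Triage -> day 3.

3 days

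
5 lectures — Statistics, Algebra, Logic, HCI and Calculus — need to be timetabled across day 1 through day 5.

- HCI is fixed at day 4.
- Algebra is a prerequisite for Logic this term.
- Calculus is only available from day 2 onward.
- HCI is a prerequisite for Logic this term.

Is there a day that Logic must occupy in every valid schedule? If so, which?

Precedence pushes Logic to at least day 5.
So Logic is pinned to day 5.

day 5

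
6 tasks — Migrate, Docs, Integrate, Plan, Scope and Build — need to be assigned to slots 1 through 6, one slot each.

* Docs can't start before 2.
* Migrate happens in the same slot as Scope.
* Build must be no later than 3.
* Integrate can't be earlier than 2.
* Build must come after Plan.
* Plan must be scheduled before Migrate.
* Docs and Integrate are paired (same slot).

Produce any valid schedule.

Docs -> 2; Integrate -> 2; Build -> 2; Plan -> 1; Migrate -> 2; Scope -> 2

Checking: Plan(1) before Migrate(2); Plan(1) before Build(2); Docs = Integrate = 2; Migrate = Scope = 2; Integrate=2 in [2,6]; Build=2 in [1,3]; Docs=2 in [2,6].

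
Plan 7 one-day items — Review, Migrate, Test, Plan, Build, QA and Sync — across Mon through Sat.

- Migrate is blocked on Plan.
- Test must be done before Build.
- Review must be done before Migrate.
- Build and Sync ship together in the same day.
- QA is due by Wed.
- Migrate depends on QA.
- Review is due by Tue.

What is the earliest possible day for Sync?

Sync must be in the same day as Build, which can't be before Tue, so Sync is at least Tue.
Sync at Tue is achievable: Migrate in Tue, Review in Mon, QA in Mon, Test in Mon, Plan in Mon, Sync in Tue, Build in Tue.

Tue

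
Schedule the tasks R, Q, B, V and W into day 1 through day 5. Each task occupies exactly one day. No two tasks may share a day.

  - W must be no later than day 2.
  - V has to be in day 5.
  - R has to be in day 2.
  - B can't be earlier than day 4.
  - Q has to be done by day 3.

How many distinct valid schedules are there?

1

Enumerating: R in day 2; V in day 5; Q in day 3; B in day 4; W in day 1.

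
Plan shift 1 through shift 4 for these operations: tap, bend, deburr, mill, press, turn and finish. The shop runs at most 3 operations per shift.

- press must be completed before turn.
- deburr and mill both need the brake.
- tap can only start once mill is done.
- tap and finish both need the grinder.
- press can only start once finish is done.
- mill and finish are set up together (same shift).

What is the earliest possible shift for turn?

Precedence pushes turn to at least shift 3.
turn at shift 3 is achievable: deburr in shift 2; press in shift 2; mill in shift 1; finish in shift 1; tap in shift 2; bend in shift 1; turn in shift 3.

shift 3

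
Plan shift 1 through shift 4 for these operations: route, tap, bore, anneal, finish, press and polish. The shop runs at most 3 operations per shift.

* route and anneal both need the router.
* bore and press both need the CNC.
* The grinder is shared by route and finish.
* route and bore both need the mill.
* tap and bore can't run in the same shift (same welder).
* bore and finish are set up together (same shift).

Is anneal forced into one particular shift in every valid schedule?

anneal can be shift 1 (e.g. finish=shift 3; bore=shift 3; polish=shift 2; anneal=shift 1; tap=shift 1; press=shift 1; route=shift 2) or shift 2 (e.g. tap in shift 1, finish in shift 2, press in shift 1, polish in shift 3, bore in shift 2, anneal in shift 2, route in shift 1).

No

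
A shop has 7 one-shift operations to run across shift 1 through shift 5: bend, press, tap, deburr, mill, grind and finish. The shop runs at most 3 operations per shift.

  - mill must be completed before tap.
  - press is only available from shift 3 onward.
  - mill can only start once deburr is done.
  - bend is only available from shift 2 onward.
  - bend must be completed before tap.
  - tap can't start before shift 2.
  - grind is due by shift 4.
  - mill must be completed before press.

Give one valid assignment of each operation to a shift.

finish=shift 1, tap=shift 3, bend=shift 2, deburr=shift 1, mill=shift 2, grind=shift 1, press=shift 3

Checking: bend(shift 2) before tap(shift 3); deburr(shift 1) before mill(shift 2); mill(shift 2) before press(shift 3); mill(shift 2) before tap(shift 3); tap=shift 3 in [shift 2,shift 5]; press=shift 3 in [shift 3,shift 5]; bend=shift 2 in [shift 2,shift 5]; grind=shift 1 in [shift 1,shift 4]; max 3 per shift (cap 3).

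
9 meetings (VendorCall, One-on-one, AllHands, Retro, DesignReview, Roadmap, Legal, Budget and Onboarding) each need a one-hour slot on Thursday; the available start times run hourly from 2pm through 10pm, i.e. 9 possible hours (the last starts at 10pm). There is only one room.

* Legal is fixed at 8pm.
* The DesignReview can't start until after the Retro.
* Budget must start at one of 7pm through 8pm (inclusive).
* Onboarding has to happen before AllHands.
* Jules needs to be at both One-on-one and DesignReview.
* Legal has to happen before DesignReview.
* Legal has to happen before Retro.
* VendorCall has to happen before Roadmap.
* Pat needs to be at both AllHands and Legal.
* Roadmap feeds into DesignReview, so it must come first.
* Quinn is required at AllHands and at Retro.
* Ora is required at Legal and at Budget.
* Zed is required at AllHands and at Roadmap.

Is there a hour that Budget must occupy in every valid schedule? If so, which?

7pm

Budget's window is 7pm–8pm.
Legal is fixed at 8pm, and Budget can't share a hour with Legal.
So Budget must be 7pm.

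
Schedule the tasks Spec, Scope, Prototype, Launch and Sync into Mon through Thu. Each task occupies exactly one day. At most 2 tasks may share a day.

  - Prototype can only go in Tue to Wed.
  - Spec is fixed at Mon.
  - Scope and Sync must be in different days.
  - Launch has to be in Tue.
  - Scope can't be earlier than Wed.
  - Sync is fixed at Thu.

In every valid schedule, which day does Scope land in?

Scope's window is Wed–Thu.
Sync is fixed at Thu, and Scope can't share a day with Sync.
So Scope must be Wed.

Wed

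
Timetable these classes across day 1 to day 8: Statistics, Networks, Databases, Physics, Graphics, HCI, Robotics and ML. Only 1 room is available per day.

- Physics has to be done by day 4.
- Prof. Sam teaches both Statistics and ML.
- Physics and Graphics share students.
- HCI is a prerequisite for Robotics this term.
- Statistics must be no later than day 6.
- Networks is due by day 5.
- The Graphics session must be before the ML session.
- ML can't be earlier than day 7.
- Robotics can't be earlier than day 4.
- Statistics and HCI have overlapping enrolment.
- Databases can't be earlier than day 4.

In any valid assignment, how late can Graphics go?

day 7

Downstream work caps Graphics at day 7.
Graphics at day 7 is achievable: Robotics=day 4, HCI=day 3, ML=day 8, Physics=day 1, Graphics=day 7, Networks=day 2, Databases=day 5, Statistics=day 6.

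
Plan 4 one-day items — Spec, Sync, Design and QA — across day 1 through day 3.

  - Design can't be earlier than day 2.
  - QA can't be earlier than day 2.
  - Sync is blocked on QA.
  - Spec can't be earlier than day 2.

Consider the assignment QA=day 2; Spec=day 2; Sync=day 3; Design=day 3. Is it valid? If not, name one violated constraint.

Yes, all constraints hold

Sync is blocked on QA — holds.
Spec can't be earlier than day 2 — holds.
QA can't be earlier than day 2 — holds.
Design can't be earlier than day 2 — holds.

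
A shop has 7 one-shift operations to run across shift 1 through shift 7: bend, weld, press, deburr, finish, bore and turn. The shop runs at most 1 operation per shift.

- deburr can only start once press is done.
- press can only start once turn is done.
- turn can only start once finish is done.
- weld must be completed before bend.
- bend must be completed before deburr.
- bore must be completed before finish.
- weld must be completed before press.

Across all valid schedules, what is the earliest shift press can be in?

Precedence pushes press to at least shift 4; downstream work caps press at shift 6.
press at shift 5 is achievable: bend -> shift 6, deburr -> shift 7, press -> shift 5, weld -> shift 1, finish -> shift 3, turn -> shift 4, bore -> shift 2.
Nothing earlier works — the capacity limit rule out every shift before shift 5.

shift 5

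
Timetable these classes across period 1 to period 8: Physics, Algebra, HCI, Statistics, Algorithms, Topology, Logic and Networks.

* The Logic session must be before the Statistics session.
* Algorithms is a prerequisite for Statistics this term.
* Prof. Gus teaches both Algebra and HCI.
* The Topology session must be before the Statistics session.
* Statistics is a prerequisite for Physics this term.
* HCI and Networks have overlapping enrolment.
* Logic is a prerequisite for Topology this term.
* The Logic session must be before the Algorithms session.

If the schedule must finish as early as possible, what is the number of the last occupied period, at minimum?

The precedence chain requires at least 4 distinct periods.
4 works (last occupied period: period 4): for example Physics -> period 4, HCI -> period 2, Algebra -> period 1, Algorithms -> period 2, Logic -> period 1, Networks -> period 1, Topology -> period 2, Statistics -> period 3.

period 4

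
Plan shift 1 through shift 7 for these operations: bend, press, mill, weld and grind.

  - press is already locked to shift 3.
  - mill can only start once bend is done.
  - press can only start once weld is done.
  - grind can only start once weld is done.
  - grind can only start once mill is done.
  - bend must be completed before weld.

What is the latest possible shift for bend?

Downstream work caps bend at shift 1.
bend at shift 1 is achievable: bend -> shift 1; grind -> shift 3; press -> shift 3; weld -> shift 2; mill -> shift 2.

shift 1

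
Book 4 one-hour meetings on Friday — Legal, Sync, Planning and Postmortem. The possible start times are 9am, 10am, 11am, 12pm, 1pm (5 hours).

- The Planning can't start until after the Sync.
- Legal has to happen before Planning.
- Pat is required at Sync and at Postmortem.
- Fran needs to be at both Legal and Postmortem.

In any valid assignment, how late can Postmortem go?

1pm

Postmortem at 1pm is achievable: Postmortem=1pm; Planning=10am; Sync=9am; Legal=9am.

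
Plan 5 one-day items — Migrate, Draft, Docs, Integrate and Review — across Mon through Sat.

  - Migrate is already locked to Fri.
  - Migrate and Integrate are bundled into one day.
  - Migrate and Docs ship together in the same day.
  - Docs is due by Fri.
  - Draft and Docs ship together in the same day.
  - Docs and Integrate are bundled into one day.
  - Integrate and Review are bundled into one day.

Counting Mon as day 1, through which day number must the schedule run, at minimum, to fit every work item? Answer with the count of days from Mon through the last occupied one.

Migrate can't be placed before Fri — that is day 5 counting from Mon — so the schedule must run through at least 5 days.
5 works (last occupied day: Fri): for example Integrate=Fri; Migrate=Fri; Review=Fri; Draft=Fri; Docs=Fri.

5 days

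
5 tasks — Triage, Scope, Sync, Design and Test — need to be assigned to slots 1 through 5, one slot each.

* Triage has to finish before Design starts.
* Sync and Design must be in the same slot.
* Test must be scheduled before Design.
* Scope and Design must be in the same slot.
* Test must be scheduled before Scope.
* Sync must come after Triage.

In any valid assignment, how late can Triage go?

4

Downstream work caps Triage at 4.
Triage at 4 is achievable: Triage in 4; Sync in 5; Test in 1; Scope in 5; Design in 5.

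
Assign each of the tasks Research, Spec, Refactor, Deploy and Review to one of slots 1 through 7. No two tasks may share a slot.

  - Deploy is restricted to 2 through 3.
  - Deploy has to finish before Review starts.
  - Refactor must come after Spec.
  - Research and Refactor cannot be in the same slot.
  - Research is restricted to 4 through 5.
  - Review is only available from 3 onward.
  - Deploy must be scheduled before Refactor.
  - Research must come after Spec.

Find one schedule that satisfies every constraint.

Research -> 4, Refactor -> 5, Deploy -> 2, Review -> 3, Spec -> 1

Checking: Spec(1) before Refactor(5); Spec(1) before Research(4); Deploy(2) before Refactor(5); Deploy(2) before Review(3); Research(4) != Refactor(5); Research=4 in [4,5]; Review=3 in [3,7]; Deploy=2 in [2,3]; max 1 per slot (cap 1).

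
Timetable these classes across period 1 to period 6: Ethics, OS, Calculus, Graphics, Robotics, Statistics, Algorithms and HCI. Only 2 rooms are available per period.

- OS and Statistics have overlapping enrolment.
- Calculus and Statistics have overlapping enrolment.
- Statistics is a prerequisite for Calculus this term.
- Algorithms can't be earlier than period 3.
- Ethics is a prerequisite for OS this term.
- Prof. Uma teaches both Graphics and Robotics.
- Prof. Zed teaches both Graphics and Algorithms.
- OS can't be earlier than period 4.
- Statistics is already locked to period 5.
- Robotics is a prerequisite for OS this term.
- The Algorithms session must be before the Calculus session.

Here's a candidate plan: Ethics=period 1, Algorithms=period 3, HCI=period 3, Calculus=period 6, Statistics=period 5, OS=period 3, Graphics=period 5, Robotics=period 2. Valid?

Invalid. OS can't be earlier than period 4.

OS and Statistics have overlapping enrolment — holds.
Prof. Uma teaches both Graphics and Robotics — holds.
Algorithms can't be earlier than period 3 — holds.
The Algorithms session must be before the Calculus session — holds.
Prof. Zed teaches both Graphics and Algorithms — holds.
Robotics is a prerequisite for OS this term — holds.
Ethics is a prerequisite for OS this term — holds.
OS can't be earlier than period 4 — violated.
Calculus and Statistics have overlapping enrolment — holds.
Statistics is already locked to period 5 — holds.
Statistics is a prerequisite for Calculus this term — holds.
Only 2 rooms are available per period — violated.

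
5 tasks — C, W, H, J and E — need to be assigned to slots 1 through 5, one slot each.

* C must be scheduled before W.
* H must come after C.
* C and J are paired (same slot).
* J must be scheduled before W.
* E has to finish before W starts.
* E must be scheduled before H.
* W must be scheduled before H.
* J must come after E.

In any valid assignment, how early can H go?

4

Precedence pushes H to at least 4.
H at 4 is achievable: E -> 1; C -> 2; H -> 4; J -> 2; W -> 3.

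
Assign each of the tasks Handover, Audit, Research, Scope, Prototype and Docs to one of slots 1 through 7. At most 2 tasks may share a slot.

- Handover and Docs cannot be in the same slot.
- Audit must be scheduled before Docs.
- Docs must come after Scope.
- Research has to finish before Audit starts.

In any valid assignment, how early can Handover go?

Handover at 1 is achievable: Audit -> 2, Handover -> 1, Prototype -> 3, Scope -> 2, Docs -> 3, Research -> 1.

1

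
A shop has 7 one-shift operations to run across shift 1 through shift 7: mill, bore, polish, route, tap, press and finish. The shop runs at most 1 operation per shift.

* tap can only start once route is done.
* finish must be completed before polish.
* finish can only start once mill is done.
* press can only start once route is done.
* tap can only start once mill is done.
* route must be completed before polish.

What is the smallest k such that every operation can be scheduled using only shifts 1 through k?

7 shifts

The precedence chain requires at least 3 distinct shifts.
With at most 1 per shift and 7 operations, at least 7 shifts are needed.
7 works (last occupied shift: shift 7): for example mill=shift 2, route=shift 1, tap=shift 5, press=shift 6, bore=shift 7, finish=shift 3, polish=shift 4.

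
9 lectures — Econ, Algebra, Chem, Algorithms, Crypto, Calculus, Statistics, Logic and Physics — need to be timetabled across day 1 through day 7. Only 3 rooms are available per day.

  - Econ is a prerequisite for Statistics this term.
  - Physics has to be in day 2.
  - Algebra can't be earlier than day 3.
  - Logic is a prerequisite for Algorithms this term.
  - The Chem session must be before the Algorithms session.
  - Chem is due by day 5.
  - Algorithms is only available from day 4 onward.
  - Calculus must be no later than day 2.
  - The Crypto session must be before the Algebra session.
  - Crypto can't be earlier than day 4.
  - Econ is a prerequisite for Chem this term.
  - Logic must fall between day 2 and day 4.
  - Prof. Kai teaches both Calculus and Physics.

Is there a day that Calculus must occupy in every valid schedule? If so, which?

Calculus's window is day 1–day 2.
Physics is fixed at day 2, and Calculus can't share a day with Physics.
So Calculus must be day 1.

day 1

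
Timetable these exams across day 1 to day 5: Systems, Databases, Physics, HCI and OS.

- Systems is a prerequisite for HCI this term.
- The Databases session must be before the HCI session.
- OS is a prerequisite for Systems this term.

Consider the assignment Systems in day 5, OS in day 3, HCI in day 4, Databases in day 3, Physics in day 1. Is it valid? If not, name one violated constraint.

No — it violates: Systems is a prerequisite for HCI this term

Systems is a prerequisite for HCI this term — violated.
The Databases session must be before the HCI session — holds.
OS is a prerequisite for Systems this term — holds.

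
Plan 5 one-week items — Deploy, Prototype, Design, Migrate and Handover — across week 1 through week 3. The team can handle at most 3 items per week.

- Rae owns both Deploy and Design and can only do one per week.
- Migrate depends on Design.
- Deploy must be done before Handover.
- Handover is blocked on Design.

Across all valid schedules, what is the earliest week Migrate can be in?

Precedence pushes Migrate to at least week 2.
Migrate at week 2 is achievable: Prototype -> week 1; Migrate -> week 2; Handover -> week 3; Deploy -> week 2; Design -> week 1.

week 2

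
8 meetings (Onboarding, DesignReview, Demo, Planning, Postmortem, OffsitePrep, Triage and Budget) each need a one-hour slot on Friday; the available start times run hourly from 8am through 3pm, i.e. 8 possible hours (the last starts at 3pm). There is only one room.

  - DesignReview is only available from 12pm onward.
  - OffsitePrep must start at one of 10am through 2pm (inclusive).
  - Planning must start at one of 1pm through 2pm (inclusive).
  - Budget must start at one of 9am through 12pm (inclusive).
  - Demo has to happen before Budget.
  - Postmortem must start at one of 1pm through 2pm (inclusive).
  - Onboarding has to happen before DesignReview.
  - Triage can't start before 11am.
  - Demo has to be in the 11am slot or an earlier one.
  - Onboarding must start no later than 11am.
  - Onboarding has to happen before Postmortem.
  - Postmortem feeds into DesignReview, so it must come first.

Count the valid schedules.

Splitting on Onboarding: it can be 8am (8), 9am (8), 10am (4), 11am (2). Listing each branch's schedules as (DesignReview, Demo, Planning, Postmortem, OffsitePrep, Triage, Budget):
Onboarding=8am: (3pm,9am,1pm,2pm,10am,11am,12pm) (3pm,9am,1pm,2pm,10am,12pm,11am) (3pm,9am,1pm,2pm,11am,12pm,10am) (3pm,9am,1pm,2pm,12pm,11am,10am) (3pm,9am,2pm,1pm,10am,11am,12pm) (3pm,9am,2pm,1pm,10am,12pm,11am) (3pm,9am,2pm,1pm,11am,12pm,10am) (3pm,9am,2pm,1pm,12pm,11am,10am) — 8.
Onboarding=9am: (3pm,8am,1pm,2pm,10am,11am,12pm) (3pm,8am,1pm,2pm,10am,12pm,11am) (3pm,8am,1pm,2pm,11am,12pm,10am) (3pm,8am,1pm,2pm,12pm,11am,10am) (3pm,8am,2pm,1pm,10am,11am,12pm) (3pm,8am,2pm,1pm,10am,12pm,11am) (3pm,8am,2pm,1pm,11am,12pm,10am) (3pm,8am,2pm,1pm,12pm,11am,10am) — 8.
Onboarding=10am: (3pm,8am,1pm,2pm,11am,12pm,9am) (3pm,8am,1pm,2pm,12pm,11am,9am) (3pm,8am,2pm,1pm,11am,12pm,9am) (3pm,8am,2pm,1pm,12pm,11am,9am) — 4.
Onboarding=11am: (3pm,8am,1pm,2pm,10am,12pm,9am) (3pm,8am,2pm,1pm,10am,12pm,9am) — 2.
Summing: 8 + 8 + 4 + 2 = 22.

22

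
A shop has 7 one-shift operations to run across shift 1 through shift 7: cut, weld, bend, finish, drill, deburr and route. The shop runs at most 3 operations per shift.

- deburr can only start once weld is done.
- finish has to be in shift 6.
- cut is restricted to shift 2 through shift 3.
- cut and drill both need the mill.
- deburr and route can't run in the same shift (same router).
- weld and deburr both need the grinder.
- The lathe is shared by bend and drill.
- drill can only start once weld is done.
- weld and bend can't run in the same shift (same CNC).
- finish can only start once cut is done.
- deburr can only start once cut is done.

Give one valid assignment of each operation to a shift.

drill -> shift 3; deburr -> shift 3; weld -> shift 1; cut -> shift 2; route -> shift 1; bend -> shift 2; finish -> shift 6

Checking: weld(shift 1) before deburr(shift 3); cut(shift 2) before finish(shift 6); cut(shift 2) before deburr(shift 3); weld(shift 1) before drill(shift 3); bend(shift 2) != drill(shift 3); weld(shift 1) != deburr(shift 3); cut(shift 2) != drill(shift 3); weld(shift 1) != bend(shift 2); deburr(shift 3) != route(shift 1); cut=shift 2 in [shift 2,shift 3]; finish=shift 6 in [shift 6,shift 6]; max 2 per shift (cap 3).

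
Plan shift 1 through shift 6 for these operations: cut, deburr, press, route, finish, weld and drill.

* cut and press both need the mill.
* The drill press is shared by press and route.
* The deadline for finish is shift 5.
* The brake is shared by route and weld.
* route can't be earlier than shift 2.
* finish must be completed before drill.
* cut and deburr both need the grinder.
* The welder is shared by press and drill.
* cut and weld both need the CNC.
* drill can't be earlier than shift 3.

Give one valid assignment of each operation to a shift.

deburr in shift 2; weld in shift 3; finish in shift 1; cut in shift 1; route in shift 2; press in shift 4; drill in shift 3

Checking: finish(shift 1) before drill(shift 3); cut(shift 1) != weld(shift 3); cut(shift 1) != press(shift 4); cut(shift 1) != deburr(shift 2); press(shift 4) != drill(shift 3); route(shift 2) != weld(shift 3); press(shift 4) != route(shift 2); finish=shift 1 in [shift 1,shift 5]; drill=shift 3 in [shift 3,shift 6]; route=shift 2 in [shift 2,shift 6].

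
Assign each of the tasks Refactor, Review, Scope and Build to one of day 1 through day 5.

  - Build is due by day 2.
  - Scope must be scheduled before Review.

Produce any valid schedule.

Refactor -> day 1; Build -> day 1; Review -> day 2; Scope -> day 1

Checking: Scope(day 1) before Review(day 2); Build=day 1 in [day 1,day 2].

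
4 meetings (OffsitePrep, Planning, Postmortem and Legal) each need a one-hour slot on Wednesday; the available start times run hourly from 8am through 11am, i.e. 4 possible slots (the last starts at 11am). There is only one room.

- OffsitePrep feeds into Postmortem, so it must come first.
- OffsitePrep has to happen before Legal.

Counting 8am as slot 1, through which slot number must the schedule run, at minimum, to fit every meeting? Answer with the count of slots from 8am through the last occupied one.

4

The precedence chain requires at least 2 distinct slots.
With at most 1 per slot and 4 meetings, at least 4 slots are needed.
4 works (last occupied slot: 11am): for example Planning in 11am, Postmortem in 9am, Legal in 10am, OffsitePrep in 8am.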